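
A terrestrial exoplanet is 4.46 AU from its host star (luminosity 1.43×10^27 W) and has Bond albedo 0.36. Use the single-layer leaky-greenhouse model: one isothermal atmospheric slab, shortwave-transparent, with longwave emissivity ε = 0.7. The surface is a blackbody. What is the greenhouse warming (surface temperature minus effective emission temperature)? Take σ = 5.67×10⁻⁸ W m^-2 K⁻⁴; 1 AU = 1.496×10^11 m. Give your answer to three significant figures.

18.6 K

d = 4.46 × 1.496×10^11 m = 6.672×10^11 m.
Spreading L over a sphere of radius d: S = 1.43×10^27/(4π·6.67×10^11²) = 255.6 W m^-2.
The planet radiates to space at T_e = [S(1−α)/(4σ)]^(1/4) = 163.9 K.
Surface balance with a leaky layer gives σT_s⁴ = σT_e⁴·2/(2−ε), so T_s = T_e·[2/(2−0.7)]^(1/4) = 182.5 K.
Greenhouse warming: T_s − T_e = 18.63 K.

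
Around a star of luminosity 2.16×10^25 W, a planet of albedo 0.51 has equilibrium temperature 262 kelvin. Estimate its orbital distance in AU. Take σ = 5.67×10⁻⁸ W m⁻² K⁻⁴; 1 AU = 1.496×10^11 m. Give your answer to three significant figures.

0.188 AU

Required flux: S = 4σT⁴/(1−α) = 2181 W m⁻².
Then d = [L/(4πS)]^(1/2) = 2.807×10^10 m, i.e. 0.1877 AU.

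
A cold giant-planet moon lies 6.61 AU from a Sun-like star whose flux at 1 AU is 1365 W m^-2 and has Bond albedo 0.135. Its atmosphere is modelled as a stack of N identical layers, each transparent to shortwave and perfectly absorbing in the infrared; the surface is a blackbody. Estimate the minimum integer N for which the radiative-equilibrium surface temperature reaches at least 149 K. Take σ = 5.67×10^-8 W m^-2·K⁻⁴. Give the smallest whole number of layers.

Flux at the orbit: S = 1365/(6.61)² = 31.24 W m^-2.
Top-of-atmosphere balance: σT_e⁴ = S(1−α)/4 = 6.756 W m^-2 → T_e = 104.5 K.
Need (N+1)T_e⁴ ≥ T_s⁴, i.e. N+1 ≥ (149/104.5)⁴ = 4.137.
The minimum whole number is N = 4.

4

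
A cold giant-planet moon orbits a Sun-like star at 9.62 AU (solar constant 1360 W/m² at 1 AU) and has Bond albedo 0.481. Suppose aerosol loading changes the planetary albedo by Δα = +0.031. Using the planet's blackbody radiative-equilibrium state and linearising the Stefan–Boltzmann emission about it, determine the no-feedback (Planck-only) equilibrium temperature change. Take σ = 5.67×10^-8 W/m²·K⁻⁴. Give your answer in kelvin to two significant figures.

By the inverse-square law, S = 1360/9.62² = 14.70 W/m².
The baseline emission temperature is T_e = 76.15 K.
TOA radiative forcing: ΔF = −S·Δα/4 = −14.70·(+0.031)/4 = -0.1139 W/m².
The Planck feedback parameter is 4σT_e³ = 0.1002 W/m²/K.
So ΔT₀ = -0.1139/0.1002 = -1.14 K.

-1.1 K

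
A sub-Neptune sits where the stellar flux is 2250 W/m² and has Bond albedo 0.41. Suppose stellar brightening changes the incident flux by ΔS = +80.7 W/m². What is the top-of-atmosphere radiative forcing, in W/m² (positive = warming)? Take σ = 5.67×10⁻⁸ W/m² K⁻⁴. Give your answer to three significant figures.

ΔF = Δ[S(1−α)]/4 = (1−0.41)·+80.7/4 = 11.90 W/m².

11.9 W/m²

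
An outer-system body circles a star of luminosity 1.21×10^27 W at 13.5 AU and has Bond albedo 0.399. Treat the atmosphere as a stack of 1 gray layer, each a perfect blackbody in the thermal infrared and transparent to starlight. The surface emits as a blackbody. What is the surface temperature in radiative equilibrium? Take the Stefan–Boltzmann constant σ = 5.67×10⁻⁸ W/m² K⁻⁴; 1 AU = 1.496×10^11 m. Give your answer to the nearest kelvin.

Orbital distance: d = 13.5 AU = 2.020×10^12 m.
S = L/(4πd²) = 23.61 W/m².
OLR = S(1−α)/4 = 3.547 W/m²; the top layer radiates at T_e = 88.93 K.
With N = 1 opaque layers, T_s = (N+1)^(1/4)·T_e = 2^(1/4)·88.93 = 105.8 K.

106 K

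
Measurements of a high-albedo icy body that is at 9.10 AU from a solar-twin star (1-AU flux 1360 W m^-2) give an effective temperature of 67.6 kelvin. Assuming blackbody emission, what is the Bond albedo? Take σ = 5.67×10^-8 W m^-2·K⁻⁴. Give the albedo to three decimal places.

0.712

Irradiance scales as 1/d², so S = 1360 W m^-2 × (1/9.10)² = 16.42 W m^-2.
Energy balance: S(1−α)/4 = σT⁴, so 1−α = 4σT⁴/S.
σT⁴ = 1.184 W m^-2, so 4σT⁴ = 4.736 W m^-2.
1−α = 4.736/16.42 = 0.2884, so α = 0.7116.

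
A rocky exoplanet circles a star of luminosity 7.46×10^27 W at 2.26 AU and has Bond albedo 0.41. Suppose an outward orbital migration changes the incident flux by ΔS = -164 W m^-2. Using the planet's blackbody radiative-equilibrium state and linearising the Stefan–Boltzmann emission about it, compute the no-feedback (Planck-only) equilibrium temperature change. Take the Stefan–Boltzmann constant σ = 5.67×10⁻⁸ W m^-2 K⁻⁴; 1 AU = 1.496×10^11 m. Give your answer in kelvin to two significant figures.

-2.7 K

Orbital distance: d = 2.26 AU = 3.381×10^11 m.
Flux at the orbit: S = L/(4πd²) = 7.46×10^27/(4π·(3.38×10^11)²) = 5193 W m^-2.
Unperturbed T_e = [5193·(1−0.41)/(4σ)]^¼ = 340.9 K.
ΔF = Δ[S(1−α)]/4 = (1−0.41)·-164/4 = -24.19 W m^-2.
Linearising σT⁴ gives d(σT⁴)/dT = 4σT_e³ = 8.987 W m^-2 per K.
So ΔT₀ = -24.19/8.987 = -2.69 K.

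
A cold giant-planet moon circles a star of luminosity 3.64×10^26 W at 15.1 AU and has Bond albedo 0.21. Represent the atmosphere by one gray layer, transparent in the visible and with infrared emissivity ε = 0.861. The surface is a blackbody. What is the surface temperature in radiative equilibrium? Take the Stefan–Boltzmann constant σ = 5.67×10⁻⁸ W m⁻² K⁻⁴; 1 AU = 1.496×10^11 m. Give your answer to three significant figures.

76.8 kelvin

Orbital distance: d = 15.1 AU = 2.259×10^12 m.
Flux at the orbit: S = L/(4πd²) = 3.64×10^26/(4π·(2.26×10^12)²) = 5.676 W m⁻².
Effective emission temperature (TOA balance): σT_e⁴ = S(1−α)/4 = 1.121 W m⁻² → T_e = 66.68 K.
The surface balance (absorbed SW + ε·downward IR = σT_s⁴) with T_a⁴ = T_s⁴/2 reduces to T_s = T_e·[2/(2−ε)]^¼ = 76.76 K.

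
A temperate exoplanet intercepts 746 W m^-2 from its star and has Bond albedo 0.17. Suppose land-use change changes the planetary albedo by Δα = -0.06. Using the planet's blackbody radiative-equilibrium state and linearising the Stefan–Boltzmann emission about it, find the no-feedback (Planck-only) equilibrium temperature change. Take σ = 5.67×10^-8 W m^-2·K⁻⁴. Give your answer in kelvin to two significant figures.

The baseline emission temperature is T_e = 228.6 K.
The change in absorbed flux is Δ[S(1−α)/4] = −SΔα/4 = 11.19 W m^-2.
Linearising σT⁴ gives d(σT⁴)/dT = 4σT_e³ = 2.709 W m^-2 per K.
ΔT₀ = ΔF/λ_P = 11.19/2.709 = 4.13 K.

4.1 K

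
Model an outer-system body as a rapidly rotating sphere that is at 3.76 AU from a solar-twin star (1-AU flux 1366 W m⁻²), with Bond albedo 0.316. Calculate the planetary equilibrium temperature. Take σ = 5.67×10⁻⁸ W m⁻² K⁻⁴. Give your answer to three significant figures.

By the inverse-square law, S = 1366/3.76² = 96.62 W m⁻².
Absorbed flux (global mean): S(1−α)/4 = 96.62·0.684/4 = 16.52 W m⁻².
Balancing against σT⁴: T = (16.52/5.67×10⁻⁸)^(1/4) = 130.7 K.

131 K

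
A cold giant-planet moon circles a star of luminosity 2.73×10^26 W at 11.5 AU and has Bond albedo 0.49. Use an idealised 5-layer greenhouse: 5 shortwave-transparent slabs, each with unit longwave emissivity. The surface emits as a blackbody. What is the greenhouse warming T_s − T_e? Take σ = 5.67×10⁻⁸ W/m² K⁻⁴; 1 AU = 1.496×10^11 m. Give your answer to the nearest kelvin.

36 kelvin

d = 11.5 × 1.496×10^11 m = 1.720×10^12 m.
S = L/(4πd²) = 7.340 W/m².
Top-of-atmosphere balance: σT_e⁴ = S(1−α)/4 = 0.9358 W/m² → T_e = 63.74 K.
Surface: T_s = (6)^¼·T_e = 99.76 K.
So the greenhouse effect raises the surface by 99.76 − 63.74 = 36.02 K.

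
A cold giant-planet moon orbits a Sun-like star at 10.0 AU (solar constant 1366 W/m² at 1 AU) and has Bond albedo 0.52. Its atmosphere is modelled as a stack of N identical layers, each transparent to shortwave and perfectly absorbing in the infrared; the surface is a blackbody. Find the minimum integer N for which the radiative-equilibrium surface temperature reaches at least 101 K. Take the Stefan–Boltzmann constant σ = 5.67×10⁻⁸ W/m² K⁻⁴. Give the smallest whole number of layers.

Flux at the orbit: S = 1366/(10.0)² = 13.66 W/m².
The effective emission temperature is T_e = [S(1−α)/(4σ)]^¼ = 73.33 K.
Since T_s⁴ = (N+1)T_e⁴, we need N ≥ (T_s/T_e)⁴ − 1 = 2.599.
The minimum whole number is N = 3.

3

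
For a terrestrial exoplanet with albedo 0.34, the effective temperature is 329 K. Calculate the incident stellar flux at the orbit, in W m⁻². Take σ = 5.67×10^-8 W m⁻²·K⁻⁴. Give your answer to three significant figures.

4030 W m⁻²

From S(1−α)/4 = σT⁴: S = 4σT⁴/(1−α).
σT⁴ = 5.67×10⁻⁸·(329)⁴ = 664.3 W m⁻².
So S = 4×664.3/(1−0.34) = 4026 W m⁻².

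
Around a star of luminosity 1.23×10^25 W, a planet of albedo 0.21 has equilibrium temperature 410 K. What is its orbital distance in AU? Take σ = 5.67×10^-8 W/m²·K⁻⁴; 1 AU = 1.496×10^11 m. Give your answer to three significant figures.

0.0734 AU

The flux needed for this T is 4σT⁴/(1−0.21) = 8112 W/m².
From L = 4πd²S, d = √(1.23×10^25/(4π·8112)) = 1.098×10^10 m = 0.07342 AU.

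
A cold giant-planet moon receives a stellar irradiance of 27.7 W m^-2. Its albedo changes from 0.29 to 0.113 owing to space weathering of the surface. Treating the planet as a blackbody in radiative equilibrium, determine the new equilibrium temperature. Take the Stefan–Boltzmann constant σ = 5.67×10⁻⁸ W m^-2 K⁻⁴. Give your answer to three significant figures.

New equilibrium: T₂ = [(1−0.113)·27.70/(4σ)]^(1/4) = 102.0 K.

102 K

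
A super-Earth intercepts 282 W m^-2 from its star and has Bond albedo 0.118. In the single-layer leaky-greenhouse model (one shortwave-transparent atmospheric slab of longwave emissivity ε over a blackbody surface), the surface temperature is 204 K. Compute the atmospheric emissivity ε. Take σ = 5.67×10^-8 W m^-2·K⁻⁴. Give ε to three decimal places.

0.734

Effective temperature: T_e = [S(1−α)/(4σ)]^(1/4) = 182.0 K.
Inverting T_s⁴ = 2T_e⁴/(2−ε): (T_e/T_s)⁴ = 0.6332, so ε = 2(1 − 0.6332) = 0.7336.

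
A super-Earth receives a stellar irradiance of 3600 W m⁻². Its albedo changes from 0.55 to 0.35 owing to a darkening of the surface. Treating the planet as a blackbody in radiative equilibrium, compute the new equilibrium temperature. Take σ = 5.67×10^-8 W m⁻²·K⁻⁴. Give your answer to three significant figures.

T₂ = [S(1−α₂)/(4σ)]^(1/4) = [3600·0.65/(4σ)]^(1/4) = 318.7 K.

319 kelvin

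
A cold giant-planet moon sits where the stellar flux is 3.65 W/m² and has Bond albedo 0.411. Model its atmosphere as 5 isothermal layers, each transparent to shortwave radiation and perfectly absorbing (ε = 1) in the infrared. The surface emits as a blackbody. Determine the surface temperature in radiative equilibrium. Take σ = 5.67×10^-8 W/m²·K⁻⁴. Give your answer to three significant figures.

The effective emission temperature is T_e = [S(1−α)/(4σ)]^¼ = 55.49 K.
For an N-layer opaque stack, T_s⁴ = (N+1)T_e⁴, hence T_s = (6)^(1/4)×55.49 K = 86.84 K.

86.8 kelvin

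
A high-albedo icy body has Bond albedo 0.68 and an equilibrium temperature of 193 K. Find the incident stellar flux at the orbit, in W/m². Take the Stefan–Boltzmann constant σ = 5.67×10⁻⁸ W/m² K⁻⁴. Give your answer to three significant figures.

From S(1−α)/4 = σT⁴: S = 4σT⁴/(1−α).
The emitted flux is σT⁴ = 78.67 W/m².
So S = 4×78.67/(1−0.68) = 983.4 W/m².

983 W/m²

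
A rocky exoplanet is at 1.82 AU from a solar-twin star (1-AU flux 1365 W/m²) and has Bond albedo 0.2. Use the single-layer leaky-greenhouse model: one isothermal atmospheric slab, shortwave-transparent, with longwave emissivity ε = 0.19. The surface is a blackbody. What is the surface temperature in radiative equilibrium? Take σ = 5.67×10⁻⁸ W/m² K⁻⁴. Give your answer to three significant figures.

Flux at the orbit: S = 1365/(1.82)² = 412.1 W/m².
Effective emission temperature (TOA balance): σT_e⁴ = S(1−α)/4 = 82.42 W/m² → T_e = 195.3 K.
The surface balance (absorbed SW + ε·downward IR = σT_s⁴) with T_a⁴ = T_s⁴/2 reduces to T_s = T_e·[2/(2−ε)]^¼ = 200.2 K.

200 K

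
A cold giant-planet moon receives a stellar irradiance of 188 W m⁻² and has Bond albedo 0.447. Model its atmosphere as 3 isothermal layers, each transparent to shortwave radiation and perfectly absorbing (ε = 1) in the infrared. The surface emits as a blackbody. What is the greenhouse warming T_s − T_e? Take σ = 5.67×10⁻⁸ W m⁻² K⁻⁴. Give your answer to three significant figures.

60.6 K

Top-of-atmosphere balance: σT_e⁴ = S(1−α)/4 = 25.99 W m⁻² → T_e = 146.3 K.
Surface: T_s = (4)^¼·T_e = 206.9 K.
So the greenhouse effect raises the surface by 206.9 − 146.3 = 60.61 K.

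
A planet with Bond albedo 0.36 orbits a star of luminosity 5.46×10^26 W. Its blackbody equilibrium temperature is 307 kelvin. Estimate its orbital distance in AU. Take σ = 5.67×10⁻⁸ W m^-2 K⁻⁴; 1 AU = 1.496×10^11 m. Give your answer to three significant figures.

0.785 AU

Energy balance gives S = 4σT⁴/(1−α) = 3148 W m^-2.
Then d = [L/(4πS)]^(1/2) = 1.175×10^11 m, i.e. 0.7853 AU.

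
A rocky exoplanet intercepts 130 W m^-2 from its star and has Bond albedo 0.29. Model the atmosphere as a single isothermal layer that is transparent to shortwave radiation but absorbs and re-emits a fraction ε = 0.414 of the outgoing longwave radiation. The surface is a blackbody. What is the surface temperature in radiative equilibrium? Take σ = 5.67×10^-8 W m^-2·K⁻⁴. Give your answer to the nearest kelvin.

At the top of the atmosphere, σT_e⁴ = S(1−α)/4 = 23.07 W m^-2, giving T_e = 142.0 K.
The surface balance (absorbed SW + ε·downward IR = σT_s⁴) with T_a⁴ = T_s⁴/2 reduces to T_s = T_e·[2/(2−ε)]^¼ = 150.5 K.

151 K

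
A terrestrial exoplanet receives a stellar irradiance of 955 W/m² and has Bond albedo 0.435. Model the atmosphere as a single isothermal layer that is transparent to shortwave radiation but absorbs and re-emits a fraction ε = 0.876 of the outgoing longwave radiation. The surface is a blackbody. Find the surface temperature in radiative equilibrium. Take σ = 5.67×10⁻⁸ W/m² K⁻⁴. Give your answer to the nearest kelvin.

The planet radiates to space at T_e = [S(1−α)/(4σ)]^(1/4) = 220.9 K.
The surface balance (absorbed SW + ε·downward IR = σT_s⁴) with T_a⁴ = T_s⁴/2 reduces to T_s = T_e·[2/(2−ε)]^¼ = 255.1 K.

255 kelvin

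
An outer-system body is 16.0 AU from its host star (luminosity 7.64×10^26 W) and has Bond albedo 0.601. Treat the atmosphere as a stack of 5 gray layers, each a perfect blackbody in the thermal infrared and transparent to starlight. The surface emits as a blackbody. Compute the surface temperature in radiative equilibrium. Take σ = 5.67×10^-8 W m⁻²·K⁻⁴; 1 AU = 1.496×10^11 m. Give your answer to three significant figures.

Orbital distance: d = 16.0 AU = 2.394×10^12 m.
S = L/(4πd²) = 10.61 W m⁻².
Top-of-atmosphere balance: σT_e⁴ = S(1−α)/4 = 1.059 W m⁻² → T_e = 65.73 K.
With N = 5 opaque layers, T_s = (N+1)^(1/4)·T_e = 6^(1/4)·65.73 = 102.9 K.

103 K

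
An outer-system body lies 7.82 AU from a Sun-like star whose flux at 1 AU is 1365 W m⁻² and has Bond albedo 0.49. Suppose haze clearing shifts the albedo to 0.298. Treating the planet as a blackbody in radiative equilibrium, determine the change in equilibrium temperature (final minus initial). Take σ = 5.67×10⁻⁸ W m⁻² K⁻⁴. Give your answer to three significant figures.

Irradiance scales as 1/d², so S = 1365 W m⁻² × (1/7.82)² = 22.32 W m⁻².
Initial: T₁ = [S(1−0.49)/(4σ)]^(1/4) = 84.17 K.
Final:   T₂ = [S(1−0.298)/(4σ)]^(1/4) = 91.17 K.
ΔT = T₂ − T₁ = 6.999 K.

7.00 K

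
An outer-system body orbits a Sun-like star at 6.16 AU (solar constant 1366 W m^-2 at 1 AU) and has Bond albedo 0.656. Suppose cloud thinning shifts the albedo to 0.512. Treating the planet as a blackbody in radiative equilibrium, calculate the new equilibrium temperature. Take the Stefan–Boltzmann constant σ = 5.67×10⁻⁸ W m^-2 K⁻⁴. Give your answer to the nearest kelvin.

94 K

Irradiance scales as 1/d², so S = 1366 W m^-2 × (1/6.16)² = 36.00 W m^-2.
With the new albedo, S(1−α₂)/4 = 4.392 W m^-2, so T₂ = 93.81 K.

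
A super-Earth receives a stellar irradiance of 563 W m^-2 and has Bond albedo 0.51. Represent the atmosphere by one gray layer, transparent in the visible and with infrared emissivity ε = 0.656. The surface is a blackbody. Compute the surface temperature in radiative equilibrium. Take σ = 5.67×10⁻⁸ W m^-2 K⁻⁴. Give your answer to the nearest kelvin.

The planet radiates to space at T_e = [S(1−α)/(4σ)]^(1/4) = 186.8 K.
Surface balance with a leaky layer gives σT_s⁴ = σT_e⁴·2/(2−ε), so T_s = T_e·[2/(2−0.656)]^(1/4) = 206.3 K.

206 K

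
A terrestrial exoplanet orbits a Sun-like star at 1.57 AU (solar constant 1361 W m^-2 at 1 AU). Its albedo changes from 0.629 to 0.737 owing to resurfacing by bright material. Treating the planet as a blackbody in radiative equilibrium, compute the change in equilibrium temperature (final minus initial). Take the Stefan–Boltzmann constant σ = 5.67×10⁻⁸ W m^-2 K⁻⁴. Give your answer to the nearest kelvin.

-14 K

By the inverse-square law, S = 1361/1.57² = 552.2 W m^-2.
Initial: T₁ = [S(1−0.629)/(4σ)]^(1/4) = 173.4 K.
After:  T₂ = [552.2·0.263/(4σ)]^(1/4) = 159.1 K.
Change: 159.1 − 173.4 = -14.29 K.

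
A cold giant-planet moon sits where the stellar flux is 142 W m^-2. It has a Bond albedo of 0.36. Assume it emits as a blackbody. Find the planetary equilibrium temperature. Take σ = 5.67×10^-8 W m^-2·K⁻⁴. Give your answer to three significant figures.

141 kelvin

Averaging over the sphere, the absorbed flux is S(1−α)/4 = 22.72 W m^-2.
In equilibrium σT⁴ equals this, so T = 141.5 K.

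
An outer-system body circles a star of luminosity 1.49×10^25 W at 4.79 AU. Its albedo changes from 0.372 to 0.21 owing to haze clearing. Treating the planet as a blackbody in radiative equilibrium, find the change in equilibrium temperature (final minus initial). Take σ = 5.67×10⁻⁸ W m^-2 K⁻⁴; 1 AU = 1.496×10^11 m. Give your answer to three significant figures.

Orbital distance: d = 4.79 AU = 7.166×10^11 m.
Flux at the orbit: S = L/(4πd²) = 1.49×10^25/(4π·(7.17×10^11)²) = 2.309 W m^-2.
Initial: T₁ = [S(1−0.372)/(4σ)]^(1/4) = 50.29 K.
With α = 0.21, T₂ = 53.25 K.
Change: 53.25 − 50.29 = 2.969 K.

2.97 K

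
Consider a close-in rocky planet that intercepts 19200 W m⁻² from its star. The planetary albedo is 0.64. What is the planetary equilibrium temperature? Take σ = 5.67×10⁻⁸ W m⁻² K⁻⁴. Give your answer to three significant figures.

Averaging over the sphere, the absorbed flux is S(1−α)/4 = 1728 W m⁻².
In equilibrium σT⁴ equals this, so T = 417.8 K.

418 K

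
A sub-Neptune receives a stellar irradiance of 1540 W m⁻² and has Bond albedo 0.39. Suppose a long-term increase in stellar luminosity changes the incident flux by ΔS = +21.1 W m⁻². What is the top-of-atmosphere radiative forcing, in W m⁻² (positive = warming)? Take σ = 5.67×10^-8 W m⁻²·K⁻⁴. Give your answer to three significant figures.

ΔF = Δ[S(1−α)]/4 = (1−0.39)·+21.1/4 = 3.218 W m⁻².

3.22 W m⁻²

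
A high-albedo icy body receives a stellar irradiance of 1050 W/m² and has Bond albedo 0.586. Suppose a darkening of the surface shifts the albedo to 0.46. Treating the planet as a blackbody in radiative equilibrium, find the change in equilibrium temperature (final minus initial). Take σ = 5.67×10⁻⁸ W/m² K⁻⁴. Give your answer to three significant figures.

Initial: T₁ = [S(1−0.586)/(4σ)]^(1/4) = 209.2 K.
With α = 0.46, T₂ = 223.6 K.
Change: 223.6 − 209.2 = 14.37 K.

14.4 K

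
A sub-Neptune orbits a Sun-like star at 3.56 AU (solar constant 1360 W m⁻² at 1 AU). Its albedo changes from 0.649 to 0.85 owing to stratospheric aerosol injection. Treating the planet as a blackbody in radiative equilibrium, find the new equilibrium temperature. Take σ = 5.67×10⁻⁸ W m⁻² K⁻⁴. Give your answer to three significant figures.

Irradiance scales as 1/d², so S = 1360 W m⁻² × (1/3.56)² = 107.3 W m⁻².
New equilibrium: T₂ = [(1−0.85)·107.3/(4σ)]^(1/4) = 91.79 K.

91.8 K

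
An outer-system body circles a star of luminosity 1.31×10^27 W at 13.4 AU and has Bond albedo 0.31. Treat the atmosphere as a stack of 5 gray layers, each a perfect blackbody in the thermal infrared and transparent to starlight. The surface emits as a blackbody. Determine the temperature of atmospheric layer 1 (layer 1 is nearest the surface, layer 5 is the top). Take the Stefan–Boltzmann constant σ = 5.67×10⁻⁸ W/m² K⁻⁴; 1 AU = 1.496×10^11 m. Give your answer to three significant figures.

141 K

d = 13.4 × 1.496×10^11 m = 2.005×10^12 m.
Flux at the orbit: S = L/(4πd²) = 1.31×10^27/(4π·(2.00×10^12)²) = 25.94 W/m².
Top-of-atmosphere balance: σT_e⁴ = S(1−α)/4 = 4.475 W/m² → T_e = 94.25 K.
Each opaque layer satisfies 2T_j⁴ = T_{j−1}⁴ + T_{j+1}⁴, giving T_k⁴ = (N+1−k)T_e⁴.
T_1 = (5)^(1/4)·94.25 = 140.9 K.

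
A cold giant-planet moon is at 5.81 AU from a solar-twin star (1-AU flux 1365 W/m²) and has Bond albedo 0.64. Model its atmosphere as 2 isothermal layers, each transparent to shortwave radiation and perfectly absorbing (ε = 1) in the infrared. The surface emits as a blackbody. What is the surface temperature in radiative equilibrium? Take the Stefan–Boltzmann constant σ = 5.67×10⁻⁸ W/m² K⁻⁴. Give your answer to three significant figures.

Flux at the orbit: S = 1365/(5.81)² = 40.44 W/m².
OLR = S(1−α)/4 = 3.639 W/m²; the top layer radiates at T_e = 89.51 K.
With N = 2 opaque layers, T_s = (N+1)^(1/4)·T_e = 3^(1/4)·89.51 = 117.8 K.

118 kelvin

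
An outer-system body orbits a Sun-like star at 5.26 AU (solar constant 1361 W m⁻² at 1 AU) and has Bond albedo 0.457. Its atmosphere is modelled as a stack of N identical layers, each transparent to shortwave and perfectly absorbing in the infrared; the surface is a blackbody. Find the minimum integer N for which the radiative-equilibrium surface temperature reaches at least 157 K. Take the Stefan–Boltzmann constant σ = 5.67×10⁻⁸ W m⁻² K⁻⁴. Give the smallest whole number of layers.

By the inverse-square law, S = 1361/5.26² = 49.19 W m⁻².
The effective emission temperature is T_e = [S(1−α)/(4σ)]^¼ = 104.2 K.
T_s = (N+1)^(1/4)·T_e ≥ 157 K requires N+1 ≥ (T_s/T_e)⁴ = (157/104.2)⁴ = 5.159.
Rounding up, N = 5.

5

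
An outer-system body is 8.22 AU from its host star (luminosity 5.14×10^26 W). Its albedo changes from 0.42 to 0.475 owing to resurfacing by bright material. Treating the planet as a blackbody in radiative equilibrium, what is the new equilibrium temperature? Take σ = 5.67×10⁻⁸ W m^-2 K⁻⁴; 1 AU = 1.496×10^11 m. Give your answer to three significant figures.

89.0 K

Orbital distance: d = 8.22 AU = 1.230×10^12 m.
Spreading L over a sphere of radius d: S = 5.14×10^26/(4π·1.23×10^12²) = 27.05 W m^-2.
T₂ = [S(1−α₂)/(4σ)]^(1/4) = [27.05·0.525/(4σ)]^(1/4) = 88.95 K.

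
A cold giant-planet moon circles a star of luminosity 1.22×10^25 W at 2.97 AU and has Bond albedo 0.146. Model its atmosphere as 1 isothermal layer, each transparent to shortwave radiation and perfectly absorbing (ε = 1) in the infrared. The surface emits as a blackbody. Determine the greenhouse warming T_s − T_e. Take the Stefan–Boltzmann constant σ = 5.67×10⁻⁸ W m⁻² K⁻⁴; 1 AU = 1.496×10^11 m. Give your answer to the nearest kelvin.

d = 2.97 × 1.496×10^11 m = 4.443×10^11 m.
Spreading L over a sphere of radius d: S = 1.22×10^25/(4π·4.44×10^11²) = 4.918 W m⁻².
OLR = S(1−α)/4 = 1.050 W m⁻²; the top layer radiates at T_e = 65.60 K.
T_s = (N+1)^(1/4)·T_e = 78.01 K.
So the greenhouse effect raises the surface by 78.01 − 65.60 = 12.41 K.

12 kelvin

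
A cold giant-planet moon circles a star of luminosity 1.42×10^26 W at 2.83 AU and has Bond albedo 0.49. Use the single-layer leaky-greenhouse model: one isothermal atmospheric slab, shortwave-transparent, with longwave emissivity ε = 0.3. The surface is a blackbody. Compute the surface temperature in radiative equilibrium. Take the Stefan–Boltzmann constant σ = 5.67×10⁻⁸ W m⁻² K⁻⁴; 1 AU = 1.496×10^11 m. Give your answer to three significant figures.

Orbital distance: d = 2.83 AU = 4.234×10^11 m.
S = L/(4πd²) = 63.04 W m⁻².
At the top of the atmosphere, σT_e⁴ = S(1−α)/4 = 8.038 W m⁻², giving T_e = 109.1 K.
Surface balance with a leaky layer gives σT_s⁴ = σT_e⁴·2/(2−ε), so T_s = T_e·[2/(2−0.3)]^(1/4) = 113.6 K.

114 K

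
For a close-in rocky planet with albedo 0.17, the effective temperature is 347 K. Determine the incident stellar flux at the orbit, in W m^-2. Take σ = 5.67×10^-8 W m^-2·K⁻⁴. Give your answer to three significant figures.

3960 W m^-2

From S(1−α)/4 = σT⁴: S = 4σT⁴/(1−α).
The emitted flux is σT⁴ = 822.1 W m^-2.
S = 4·822.1/0.83 = 3962 W m^-2.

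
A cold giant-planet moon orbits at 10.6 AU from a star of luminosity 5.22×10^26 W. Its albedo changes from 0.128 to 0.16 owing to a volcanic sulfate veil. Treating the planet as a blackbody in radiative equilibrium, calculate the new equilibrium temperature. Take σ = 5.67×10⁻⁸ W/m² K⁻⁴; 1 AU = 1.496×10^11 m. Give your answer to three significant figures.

Orbital distance: d = 10.6 AU = 1.586×10^12 m.
Spreading L over a sphere of radius d: S = 5.22×10^26/(4π·1.59×10^12²) = 16.52 W/m².
New equilibrium: T₂ = [(1−0.16)·16.52/(4σ)]^(1/4) = 88.44 K.

88.4 K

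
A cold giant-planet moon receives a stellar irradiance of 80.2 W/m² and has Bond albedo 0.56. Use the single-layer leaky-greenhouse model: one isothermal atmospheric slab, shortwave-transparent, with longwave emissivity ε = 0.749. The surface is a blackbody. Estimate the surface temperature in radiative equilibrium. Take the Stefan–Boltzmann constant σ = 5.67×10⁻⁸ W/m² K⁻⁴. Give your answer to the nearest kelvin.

126 K

Effective emission temperature (TOA balance): σT_e⁴ = S(1−α)/4 = 8.822 W/m² → T_e = 111.7 K.
For a single slab of emissivity ε, T_s⁴ = 2T_e⁴/(2−ε); thus T_s = 111.7·(1.599)^(1/4) = 125.6 K.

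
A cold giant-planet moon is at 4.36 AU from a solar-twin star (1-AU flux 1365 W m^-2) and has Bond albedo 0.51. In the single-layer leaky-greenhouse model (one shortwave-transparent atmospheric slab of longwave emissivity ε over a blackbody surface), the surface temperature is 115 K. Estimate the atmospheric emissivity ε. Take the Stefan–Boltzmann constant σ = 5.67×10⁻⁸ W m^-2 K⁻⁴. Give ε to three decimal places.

Irradiance scales as 1/d², so S = 1365 W m^-2 × (1/4.36)² = 71.81 W m^-2.
First, T_e = [71.81·(1−0.51)/(4σ)]^(1/4) = 111.6 K.
Since (2−ε)/2 = (T_e/T_s)⁴ = 0.8870, ε = 0.2260.

0.226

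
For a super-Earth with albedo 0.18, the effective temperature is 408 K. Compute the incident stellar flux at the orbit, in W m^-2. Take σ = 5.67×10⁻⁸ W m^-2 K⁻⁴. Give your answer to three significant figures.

From S(1−α)/4 = σT⁴: S = 4σT⁴/(1−α).
σT⁴ = 5.67×10⁻⁸·(408)⁴ = 1571 W m^-2.
So S = 4×1571/(1−0.18) = 7664 W m^-2.

7660 W m^-2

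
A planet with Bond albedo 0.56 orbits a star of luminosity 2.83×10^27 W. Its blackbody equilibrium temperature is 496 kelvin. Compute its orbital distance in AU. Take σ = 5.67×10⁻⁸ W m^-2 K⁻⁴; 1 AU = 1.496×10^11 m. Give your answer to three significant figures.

0.568 AU

The flux needed for this T is 4σT⁴/(1−0.56) = 31200 W m^-2.
S = L/(4πd²) → d = √(L/4πS) = √(2.83×10^27/(4π·31200)) = 8.496×10^10 m = 0.5679 AU.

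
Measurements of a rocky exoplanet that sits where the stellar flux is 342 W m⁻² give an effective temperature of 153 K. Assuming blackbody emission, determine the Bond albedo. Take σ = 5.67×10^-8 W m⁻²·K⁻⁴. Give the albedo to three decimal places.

Rearranging the radiative balance, α = 1 − 4σT⁴/S.
σT⁴ = 31.07 W m⁻², so 4σT⁴ = 124.3 W m⁻².
1−α = 124.3/342.0 = 0.3634, so α = 0.6366.

0.637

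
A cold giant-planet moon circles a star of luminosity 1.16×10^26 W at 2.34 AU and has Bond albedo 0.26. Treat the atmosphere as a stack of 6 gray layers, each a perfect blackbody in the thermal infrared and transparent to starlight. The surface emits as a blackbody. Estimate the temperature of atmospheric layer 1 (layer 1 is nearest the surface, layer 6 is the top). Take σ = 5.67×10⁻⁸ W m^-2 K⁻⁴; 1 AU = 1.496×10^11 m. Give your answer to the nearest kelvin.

196 K

d = 2.34 × 1.496×10^11 m = 3.501×10^11 m.
Spreading L over a sphere of radius d: S = 1.16×10^26/(4π·3.50×10^11²) = 75.33 W m^-2.
The effective emission temperature is T_e = [S(1−α)/(4σ)]^¼ = 125.2 K.
In the N-layer model, layer k (counted from the surface) has T_k = (N+1−k)^(1/4)·T_e.
T_1 = (6)^(1/4)·125.2 = 196.0 K.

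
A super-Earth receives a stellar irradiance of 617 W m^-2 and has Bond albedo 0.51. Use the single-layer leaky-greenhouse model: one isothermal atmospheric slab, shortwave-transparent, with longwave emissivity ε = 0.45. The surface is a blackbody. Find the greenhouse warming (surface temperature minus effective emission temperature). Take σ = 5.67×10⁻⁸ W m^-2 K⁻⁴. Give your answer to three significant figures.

12.6 kelvin

The planet radiates to space at T_e = [S(1−α)/(4σ)]^(1/4) = 191.1 K.
For a single slab of emissivity ε, T_s⁴ = 2T_e⁴/(2−ε); thus T_s = 191.1·(1.29)^(1/4) = 203.6 K.
The atmosphere warms the surface by 12.57 K.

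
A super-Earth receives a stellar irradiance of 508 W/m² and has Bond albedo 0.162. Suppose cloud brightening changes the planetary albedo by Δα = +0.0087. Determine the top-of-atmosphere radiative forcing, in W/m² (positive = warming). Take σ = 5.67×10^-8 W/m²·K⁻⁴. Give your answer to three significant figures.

-1.10 W/m²

The change in absorbed flux is Δ[S(1−α)/4] = −SΔα/4 = -1.105 W/m².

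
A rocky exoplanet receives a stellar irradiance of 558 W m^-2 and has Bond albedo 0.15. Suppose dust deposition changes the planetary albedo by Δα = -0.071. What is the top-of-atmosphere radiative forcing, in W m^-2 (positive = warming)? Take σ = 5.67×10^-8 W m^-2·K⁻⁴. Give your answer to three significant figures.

The change in absorbed flux is Δ[S(1−α)/4] = −SΔα/4 = 9.904 W m^-2.

9.90 W m^-2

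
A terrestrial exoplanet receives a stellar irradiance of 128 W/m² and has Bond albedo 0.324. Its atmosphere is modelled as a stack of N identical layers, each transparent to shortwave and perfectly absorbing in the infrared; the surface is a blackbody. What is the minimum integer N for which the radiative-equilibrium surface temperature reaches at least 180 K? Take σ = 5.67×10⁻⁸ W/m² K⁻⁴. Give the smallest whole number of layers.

2

Top-of-atmosphere balance: σT_e⁴ = S(1−α)/4 = 21.63 W/m² → T_e = 139.8 K.
Since T_s⁴ = (N+1)T_e⁴, we need N ≥ (T_s/T_e)⁴ − 1 = 1.752.
So N ≥ 1.752; the smallest integer is N = 2.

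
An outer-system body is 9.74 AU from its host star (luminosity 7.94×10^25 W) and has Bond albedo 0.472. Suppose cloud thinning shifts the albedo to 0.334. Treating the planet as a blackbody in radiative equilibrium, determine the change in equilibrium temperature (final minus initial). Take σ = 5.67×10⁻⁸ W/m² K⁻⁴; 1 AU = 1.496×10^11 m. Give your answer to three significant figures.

3.07 K

Orbital distance: d = 9.74 AU = 1.457×10^12 m.
Spreading L over a sphere of radius d: S = 7.94×10^25/(4π·1.46×10^12²) = 2.976 W/m².
With α = 0.472, T₁ = 51.30 K.
Final:   T₂ = [S(1−0.334)/(4σ)]^(1/4) = 54.37 K.
Change: 54.37 − 51.30 = 3.066 K.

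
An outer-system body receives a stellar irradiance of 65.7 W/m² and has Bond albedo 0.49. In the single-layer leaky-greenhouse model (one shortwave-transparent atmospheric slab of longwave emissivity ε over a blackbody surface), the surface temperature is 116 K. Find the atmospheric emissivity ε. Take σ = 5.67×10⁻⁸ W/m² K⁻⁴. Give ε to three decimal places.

TOA balance gives T_e = 110.2 K.
T_s⁴ = T_e⁴·2/(2−ε) → ε = 2 − 2(T_e/T_s)⁴ = 2 − 2·(110.2/116)⁴ = 0.3681.

0.368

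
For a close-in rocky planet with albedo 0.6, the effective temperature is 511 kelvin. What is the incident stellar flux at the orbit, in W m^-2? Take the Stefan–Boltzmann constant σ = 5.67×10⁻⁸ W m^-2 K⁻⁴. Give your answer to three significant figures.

38700 W m^-2

From S(1−α)/4 = σT⁴: S = 4σT⁴/(1−α).
σT⁴ = 5.67×10⁻⁸·(511)⁴ = 3866 W m^-2.
So S = 4×3866/(1−0.6) = 38660 W m^-2.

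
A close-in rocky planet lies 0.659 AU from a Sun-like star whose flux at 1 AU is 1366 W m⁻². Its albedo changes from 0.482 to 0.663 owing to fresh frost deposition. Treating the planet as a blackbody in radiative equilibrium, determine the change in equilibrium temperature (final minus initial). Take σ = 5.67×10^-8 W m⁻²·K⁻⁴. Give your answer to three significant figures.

By the inverse-square law, S = 1366/0.659² = 3145 W m⁻².
Initial: T₁ = [S(1−0.482)/(4σ)]^(1/4) = 291.1 K.
Final:   T₂ = [S(1−0.663)/(4σ)]^(1/4) = 261.5 K.
Change: 261.5 − 291.1 = -29.67 K.

-29.7 K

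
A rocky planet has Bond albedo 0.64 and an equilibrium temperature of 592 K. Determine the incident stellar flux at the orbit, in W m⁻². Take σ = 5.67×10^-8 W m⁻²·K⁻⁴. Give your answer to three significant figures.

From S(1−α)/4 = σT⁴: S = 4σT⁴/(1−α).
σT⁴ = 5.67×10⁻⁸·(592)⁴ = 6964 W m⁻².
So S = 4×6964/(1−0.64) = 77380 W m⁻².

77400 W m⁻²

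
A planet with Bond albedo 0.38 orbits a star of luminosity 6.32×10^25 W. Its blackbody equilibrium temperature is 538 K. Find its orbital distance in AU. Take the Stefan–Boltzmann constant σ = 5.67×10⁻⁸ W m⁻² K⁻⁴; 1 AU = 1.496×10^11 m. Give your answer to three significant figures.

0.0856 AU

Required flux: S = 4σT⁴/(1−α) = 30650 W m⁻².
S = L/(4πd²) → d = √(L/4πS) = √(6.32×10^25/(4π·30650)) = 1.281×10^10 m = 0.08563 AU.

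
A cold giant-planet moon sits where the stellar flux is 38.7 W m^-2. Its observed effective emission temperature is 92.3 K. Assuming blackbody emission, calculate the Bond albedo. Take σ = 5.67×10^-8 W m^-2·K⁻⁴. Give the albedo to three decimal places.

Rearranging the radiative balance, α = 1 − 4σT⁴/S.
σT⁴ = 4.115 W m^-2, so 4σT⁴ = 16.46 W m^-2.
Hence α = 1 − 16.46/38.70 = 0.5747.

0.575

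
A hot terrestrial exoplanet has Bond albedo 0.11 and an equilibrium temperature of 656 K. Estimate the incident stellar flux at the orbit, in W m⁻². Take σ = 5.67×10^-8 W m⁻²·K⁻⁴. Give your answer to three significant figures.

From S(1−α)/4 = σT⁴: S = 4σT⁴/(1−α).
σT⁴ = 5.67×10⁻⁸·(656)⁴ = 10500 W m⁻².
So S = 4×10500/(1−0.11) = 47190 W m⁻².

47200 W m⁻²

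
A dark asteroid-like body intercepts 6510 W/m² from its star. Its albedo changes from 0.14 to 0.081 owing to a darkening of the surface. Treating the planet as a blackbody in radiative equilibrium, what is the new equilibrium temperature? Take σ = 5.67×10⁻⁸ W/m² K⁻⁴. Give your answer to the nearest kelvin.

403 K

New equilibrium: T₂ = [(1−0.081)·6510/(4σ)]^(1/4) = 403.0 K.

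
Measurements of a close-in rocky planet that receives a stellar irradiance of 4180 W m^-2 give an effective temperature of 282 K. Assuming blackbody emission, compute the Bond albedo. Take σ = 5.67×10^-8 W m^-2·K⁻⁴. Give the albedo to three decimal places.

Energy balance: S(1−α)/4 = σT⁴, so 1−α = 4σT⁴/S.
4σT⁴ = 4·5.67×10⁻⁸·(282)⁴ = 1434 W m^-2.
1−α = 1434/4180 = 0.3431, so α = 0.6569.

0.657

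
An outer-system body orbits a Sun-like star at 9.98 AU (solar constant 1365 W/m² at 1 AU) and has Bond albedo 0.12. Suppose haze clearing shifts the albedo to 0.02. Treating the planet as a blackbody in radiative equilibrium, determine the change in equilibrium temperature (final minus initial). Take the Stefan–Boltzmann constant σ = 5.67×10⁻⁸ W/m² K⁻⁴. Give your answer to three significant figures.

2.33 kelvin

Flux at the orbit: S = 1365/(9.98)² = 13.70 W/m².
Before: T₁ = [13.70·0.88/(4σ)]^(1/4) = 85.39 K.
With α = 0.02, T₂ = 87.72 K.
Change: 87.72 − 85.39 = 2.329 K.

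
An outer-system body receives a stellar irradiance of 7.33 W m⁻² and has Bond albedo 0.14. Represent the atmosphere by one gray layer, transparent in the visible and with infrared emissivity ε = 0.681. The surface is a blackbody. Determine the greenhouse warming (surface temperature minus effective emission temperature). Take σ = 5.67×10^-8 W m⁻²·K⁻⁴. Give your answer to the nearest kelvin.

8 K

At the top of the atmosphere, σT_e⁴ = S(1−α)/4 = 1.576 W m⁻², giving T_e = 72.61 K.
For a single slab of emissivity ε, T_s⁴ = 2T_e⁴/(2−ε); thus T_s = 72.61·(1.516)^(1/4) = 80.57 K.
The atmosphere warms the surface by 7.963 K.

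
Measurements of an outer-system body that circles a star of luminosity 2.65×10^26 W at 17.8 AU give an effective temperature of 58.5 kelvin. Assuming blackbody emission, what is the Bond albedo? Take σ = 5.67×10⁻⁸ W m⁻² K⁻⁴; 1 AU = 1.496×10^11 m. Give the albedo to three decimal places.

0.107

d = 17.8 × 1.496×10^11 m = 2.663×10^12 m.
Flux at the orbit: S = L/(4πd²) = 2.65×10^26/(4π·(2.66×10^12)²) = 2.974 W m⁻².
Rearranging the radiative balance, α = 1 − 4σT⁴/S.
4σT⁴ = 4·5.67×10⁻⁸·(58.5)⁴ = 2.656 W m⁻².
Hence α = 1 − 2.656/2.974 = 0.1068.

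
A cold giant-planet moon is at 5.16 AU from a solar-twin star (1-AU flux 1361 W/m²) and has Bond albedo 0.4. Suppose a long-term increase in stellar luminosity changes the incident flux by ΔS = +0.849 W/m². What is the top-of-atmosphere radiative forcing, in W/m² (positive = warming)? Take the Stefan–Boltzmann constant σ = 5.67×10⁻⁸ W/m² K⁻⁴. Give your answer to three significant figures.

Flux at the orbit: S = 1361/(5.16)² = 51.12 W/m².
ΔF = Δ[S(1−α)]/4 = (1−0.4)·+0.849/4 = 0.1273 W/m².

0.127 W/m²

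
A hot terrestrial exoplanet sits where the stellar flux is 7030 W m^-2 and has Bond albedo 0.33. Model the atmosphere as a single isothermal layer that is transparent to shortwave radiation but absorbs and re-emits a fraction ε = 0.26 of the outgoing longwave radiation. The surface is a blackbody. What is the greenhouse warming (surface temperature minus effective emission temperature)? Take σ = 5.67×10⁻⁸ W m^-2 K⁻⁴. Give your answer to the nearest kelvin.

13 kelvin

Effective emission temperature (TOA balance): σT_e⁴ = S(1−α)/4 = 1178 W m^-2 → T_e = 379.6 K.
Surface balance with a leaky layer gives σT_s⁴ = σT_e⁴·2/(2−ε), so T_s = T_e·[2/(2−0.26)]^(1/4) = 393.1 K.
The atmosphere warms the surface by 13.45 K.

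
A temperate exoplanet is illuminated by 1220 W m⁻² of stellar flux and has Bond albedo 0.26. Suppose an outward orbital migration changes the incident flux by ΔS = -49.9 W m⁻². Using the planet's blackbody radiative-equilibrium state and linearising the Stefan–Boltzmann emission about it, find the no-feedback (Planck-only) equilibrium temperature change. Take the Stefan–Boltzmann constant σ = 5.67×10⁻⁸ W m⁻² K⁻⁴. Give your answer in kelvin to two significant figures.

-2.6 K

Reference equilibrium: T_e = [S(1−α)/(4σ)]^(1/4) = 251.2 K.
TOA radiative forcing: ΔF = (1−α)ΔS/4 = 0.74·(-49.9)/4 = -9.232 W m⁻².
The Planck feedback parameter is 4σT_e³ = 3.594 W m⁻²/K.
So ΔT₀ = -9.232/3.594 = -2.57 K.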